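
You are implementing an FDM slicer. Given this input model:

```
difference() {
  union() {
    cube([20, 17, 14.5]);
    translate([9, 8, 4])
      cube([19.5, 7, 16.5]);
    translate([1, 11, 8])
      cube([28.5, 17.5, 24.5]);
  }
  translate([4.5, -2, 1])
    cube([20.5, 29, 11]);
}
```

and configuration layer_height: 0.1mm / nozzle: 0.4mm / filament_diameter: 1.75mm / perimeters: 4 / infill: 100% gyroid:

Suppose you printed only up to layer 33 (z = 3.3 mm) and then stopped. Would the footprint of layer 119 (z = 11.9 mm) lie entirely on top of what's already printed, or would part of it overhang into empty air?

Compare the two slices. At z = 3.3: the 20×17 cube contributes its full rectangle (area 340.00 mm²); the cube at (9, 8) is not intersected at this z (z outside [4, 20.5]); the cube at (1, 11) is absent (z outside [8, 32.5]); Combining (union): only the 20×17 cube is present, so the union is just that shape — area = 340.00 mm²; the 20.5×29 cube at (4.5, -2) contributes its full rectangle (area 594.50 mm²); After the difference (first − rest): starting from that combined region (340.00 mm²), the 20.5×29 cube at (4.5, -2) partially overlaps it — only the 263.50 mm² overlap (of its 594.50 mm²) is removed, clipping the outline — area = 76.50 mm². At z = 11.9: the 20×17 cube contributes its full rectangle (area 340.00 mm²); the cube at (9, 8) (footprint 19.5×7) is included at this height (area 136.50 mm²); the cube at (1, 11) is present — its section is the full 28.5×17.5 rectangle (area 498.75 mm²); Taking the union: the regions partially overlap — summed areas 975.25 mm² minus the doubly-counted overlap 225.00 mm² gives 750.25 mm² — area = 750.25 mm²; the 20.5×29 cube at (4.5, -2) contributes its full rectangle (area 594.50 mm²); After the difference (first − rest): starting from that combined region (750.25 mm²), the 20.5×29 cube at (4.5, -2) partially overlaps it — only the 513.50 mm² overlap (of its 594.50 mm²) is removed, clipping the outline — area = 236.75 mm². Checking containment: at z = 11.9 the cross-section extends beyond the z = 3.3 cross-section by about 160.25 mm².

part overhangs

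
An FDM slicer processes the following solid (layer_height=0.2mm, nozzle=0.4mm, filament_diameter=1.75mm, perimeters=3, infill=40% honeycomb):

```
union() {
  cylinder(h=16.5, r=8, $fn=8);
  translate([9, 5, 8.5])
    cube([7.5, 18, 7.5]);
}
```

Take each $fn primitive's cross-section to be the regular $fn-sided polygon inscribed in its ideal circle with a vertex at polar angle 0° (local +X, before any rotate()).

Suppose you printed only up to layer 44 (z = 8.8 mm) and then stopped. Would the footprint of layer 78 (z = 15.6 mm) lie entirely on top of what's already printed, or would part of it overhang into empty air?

entirely on top

Compare the two slices. At z = 8.8: the r=8 cylinder contributes a regular 8-gon of circumradius 8 (area = (8/2)·8.000²·sin(360°/8) = 181.02 mm²); the 7.5×18 cube at (9, 5) contributes its full rectangle (area 135.00 mm²); Taking the union: the 2 present regions are separate (no shared area or edge), so areas and boundary lengths simply add and each stays a separate island — area = 316.02 mm². At z = 15.6: the r=8 cylinder contributes a regular 8-gon of circumradius 8 (area = (8/2)·8.000²·sin(360°/8) = 181.02 mm²); the cube at (9, 5) (footprint 7.5×18) is included at this height (area 135.00 mm²); Taking the union: the 2 present regions are separate (no shared area or edge), so areas and boundary lengths simply add and each stays a separate island — area = 316.02 mm². Checking containment: the cross-section at z = 15.6 is a subset of the cross-section at z = 8.8.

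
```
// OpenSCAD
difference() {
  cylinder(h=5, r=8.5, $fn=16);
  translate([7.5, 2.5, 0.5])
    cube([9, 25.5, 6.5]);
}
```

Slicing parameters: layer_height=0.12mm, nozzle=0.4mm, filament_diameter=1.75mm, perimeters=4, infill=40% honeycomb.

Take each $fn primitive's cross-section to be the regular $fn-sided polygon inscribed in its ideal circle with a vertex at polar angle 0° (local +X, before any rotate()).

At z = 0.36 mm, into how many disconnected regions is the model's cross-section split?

At z = 0.36 mm: the r=8.5 cylinder contributes a regular 16-gon of circumradius 8.5; the cube at (7.5, 2.5) is not intersected at this z (z outside [0.5, 7]); After the difference (first − rest): none of the subtracted shapes is present at this height, so the r=8.5 cylinder is unchanged — 1 connected region. The result has 1 disconnected region.

1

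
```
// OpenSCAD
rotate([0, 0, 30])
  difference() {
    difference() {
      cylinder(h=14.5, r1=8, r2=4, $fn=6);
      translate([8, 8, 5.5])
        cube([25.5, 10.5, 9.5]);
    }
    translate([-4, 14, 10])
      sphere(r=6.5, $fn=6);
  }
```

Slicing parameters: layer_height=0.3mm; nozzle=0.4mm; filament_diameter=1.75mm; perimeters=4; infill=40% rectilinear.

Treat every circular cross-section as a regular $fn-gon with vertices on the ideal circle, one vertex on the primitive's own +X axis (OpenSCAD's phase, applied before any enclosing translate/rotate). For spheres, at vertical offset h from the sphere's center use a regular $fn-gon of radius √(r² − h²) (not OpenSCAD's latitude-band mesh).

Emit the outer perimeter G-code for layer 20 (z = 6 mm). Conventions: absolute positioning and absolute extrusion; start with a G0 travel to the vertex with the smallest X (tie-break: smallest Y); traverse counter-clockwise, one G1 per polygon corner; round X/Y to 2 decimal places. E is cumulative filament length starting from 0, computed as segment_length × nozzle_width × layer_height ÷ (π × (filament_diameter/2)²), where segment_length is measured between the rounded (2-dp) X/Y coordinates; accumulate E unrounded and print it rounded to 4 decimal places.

At z = 6 mm: the cone contributes a regular 6-gon of circumradius 6.345 (interpolated between r1=8 and r2=4 at t=0.414); the cube at (8, 8) is present — its section is the full 25.5×10.5 rectangle; Taking the first minus the rest: starting from the cone, the 25.5×10.5 cube at (8, 8) misses the remaining region (no effect) — 1 connected region; the sphere at (-4, 14): section is a regular 6-gon, circumradius = √(r²−h²) = √(6.5²−4²) = 5.123; Subtracting the remaining from the first: starting from the result so far, the r=6.5 sphere at (-4, 14) misses the remaining region (no effect) — 1 connected region; (whole slice rotated 30° about Z — lengths, areas and connectivity unchanged). The outline is a single polygon with 6 vertices. Extrusion per mm of travel: 0.4 × 0.3 / (π × 0.875²) = 0.049890. Accumulating E over each segment gives final E = 1.8977.

G0 X-5.49 Y-3.17 Z6.00
G1 X0.00 Y-6.34 E0.3163
G1 X5.49 Y-3.17 E0.6326
G1 X5.49 Y3.17 E0.9489
G1 X0.00 Y6.34 E1.2651
G1 X-5.49 Y3.17 E1.5814
G1 X-5.49 Y-3.17 E1.8977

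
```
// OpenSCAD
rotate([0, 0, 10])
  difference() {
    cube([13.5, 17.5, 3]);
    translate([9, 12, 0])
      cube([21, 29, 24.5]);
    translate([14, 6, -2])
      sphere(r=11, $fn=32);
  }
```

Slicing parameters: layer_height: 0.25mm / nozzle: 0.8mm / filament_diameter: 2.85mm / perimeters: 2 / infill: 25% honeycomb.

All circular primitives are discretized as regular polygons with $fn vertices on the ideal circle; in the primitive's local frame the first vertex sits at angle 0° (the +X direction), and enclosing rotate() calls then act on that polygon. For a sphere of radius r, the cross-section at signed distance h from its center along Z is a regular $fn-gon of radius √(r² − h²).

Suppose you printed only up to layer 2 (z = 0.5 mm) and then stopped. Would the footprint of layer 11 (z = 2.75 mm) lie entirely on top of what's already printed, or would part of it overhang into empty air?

Compare the two slices. At z = 0.5: the 13.5×17.5 cube contributes its full rectangle (area 236.25 mm²); the 21×29 cube at (9, 12) contributes its full rectangle (area 609.00 mm²); the sphere at (14, 6): section is a regular 32-gon, circumradius = √(r²−h²) = √(11²−2.5²) = 10.712 (area = (32/2)·10.712²·sin(360°/32) = 358.19 mm²); Taking the first minus the rest: starting from the 13.5×17.5 cube (236.25 mm²), the 21×29 cube at (9, 12) partially overlaps it — only the 24.75 mm² overlap (of its 609.00 mm²) is removed, clipping the outline; the r=11 sphere at (14, 6) partially overlaps it — only the 122.69 mm² overlap (of its 358.19 mm²) is removed, clipping the outline — area = 88.81 mm²; (whole slice rotated 10° about Z — lengths, areas and connectivity unchanged). At z = 2.75: the cube (footprint 13.5×17.5) is included at this height (area 236.25 mm²); the cube at (9, 12) (footprint 21×29) is included at this height (area 609.00 mm²); the sphere at (14, 6): section is a regular 32-gon, circumradius = √(r²−h²) = √(11²−4.75²) = 9.922 (area = (32/2)·9.922²·sin(360°/32) = 307.27 mm²); After the difference (first − rest): starting from the 13.5×17.5 cube (236.25 mm²), the 21×29 cube at (9, 12) partially overlaps it — only the 24.75 mm² overlap (of its 609.00 mm²) is removed, clipping the outline; the r=11 sphere at (14, 6) partially overlaps it — only the 109.04 mm² overlap (of its 307.27 mm²) is removed, clipping the outline — area = 102.46 mm²; (rotated 10° about Z; rotation is an isometry so areas/perimeters/island counts are preserved). Checking containment: at z = 2.75 the cross-section extends beyond the z = 0.5 cross-section by about 13.66 mm².

part overhangs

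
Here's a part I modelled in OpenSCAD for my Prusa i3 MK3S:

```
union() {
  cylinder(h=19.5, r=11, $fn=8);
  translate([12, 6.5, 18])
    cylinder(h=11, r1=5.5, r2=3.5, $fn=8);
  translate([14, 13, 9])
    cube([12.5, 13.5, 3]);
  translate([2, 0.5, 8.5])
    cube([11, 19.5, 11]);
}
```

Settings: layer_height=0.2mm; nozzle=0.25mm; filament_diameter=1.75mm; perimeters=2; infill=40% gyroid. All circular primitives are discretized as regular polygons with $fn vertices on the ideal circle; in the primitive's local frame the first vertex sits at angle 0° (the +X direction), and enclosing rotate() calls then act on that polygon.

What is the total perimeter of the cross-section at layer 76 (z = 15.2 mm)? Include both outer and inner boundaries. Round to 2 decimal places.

95.76 mm

At z = 15.2 mm: the cylinder: section is a regular 8-gon, circumradius r=11 (perimeter = 2·8·11.000·sin(180°/8) = 67.35 mm); the cone at (12, 6.5) is not intersected at this z (z outside [18, 29]); the cube at (14, 13) does not reach this height (z outside [9, 12]); the 11×19.5 cube at (2, 0.5) contributes its full rectangle (perimeter 61.00 mm); Taking the union: the regions partially overlap (shared area 59.94 mm²), so the edge portions inside another operand are dropped and the merged outline is re-measured after clipping — boundary = 95.76 mm. Overall, the cross-section is a single solid region. Total boundary length (outer) = 95.76 mm.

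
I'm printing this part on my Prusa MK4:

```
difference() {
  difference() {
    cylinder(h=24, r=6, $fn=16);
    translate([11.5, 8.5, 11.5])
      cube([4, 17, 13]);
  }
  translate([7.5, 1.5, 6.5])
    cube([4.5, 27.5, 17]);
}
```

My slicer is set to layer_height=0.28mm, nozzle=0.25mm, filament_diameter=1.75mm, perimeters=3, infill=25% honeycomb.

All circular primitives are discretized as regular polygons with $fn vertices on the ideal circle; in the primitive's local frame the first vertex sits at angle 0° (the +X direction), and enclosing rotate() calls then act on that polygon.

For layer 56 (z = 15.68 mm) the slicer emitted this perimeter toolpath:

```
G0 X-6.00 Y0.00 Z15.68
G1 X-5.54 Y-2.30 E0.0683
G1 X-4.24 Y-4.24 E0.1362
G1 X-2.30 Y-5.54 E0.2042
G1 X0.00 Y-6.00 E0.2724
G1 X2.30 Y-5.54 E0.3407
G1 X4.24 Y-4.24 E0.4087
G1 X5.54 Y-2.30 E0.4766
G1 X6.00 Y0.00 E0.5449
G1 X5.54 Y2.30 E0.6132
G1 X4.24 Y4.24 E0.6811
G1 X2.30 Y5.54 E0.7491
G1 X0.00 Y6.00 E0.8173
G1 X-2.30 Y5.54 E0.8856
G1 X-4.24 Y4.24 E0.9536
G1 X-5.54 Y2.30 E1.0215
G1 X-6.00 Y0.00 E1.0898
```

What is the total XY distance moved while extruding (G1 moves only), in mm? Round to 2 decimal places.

Sum the Euclidean lengths of each G1 segment: total = 37.45 mm.

37.45 mm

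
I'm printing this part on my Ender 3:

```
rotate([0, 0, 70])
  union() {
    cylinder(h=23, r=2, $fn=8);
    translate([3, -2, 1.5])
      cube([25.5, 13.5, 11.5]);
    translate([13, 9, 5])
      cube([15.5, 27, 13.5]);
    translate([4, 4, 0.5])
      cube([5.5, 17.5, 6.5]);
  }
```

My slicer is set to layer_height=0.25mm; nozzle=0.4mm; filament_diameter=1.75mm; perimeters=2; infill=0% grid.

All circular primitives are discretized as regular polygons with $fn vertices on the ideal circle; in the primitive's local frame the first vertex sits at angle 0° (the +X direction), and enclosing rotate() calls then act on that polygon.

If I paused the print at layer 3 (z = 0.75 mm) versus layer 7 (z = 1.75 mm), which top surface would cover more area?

layer 7 (z = 1.75 mm)

Layer 3 (z = 0.75): the cylinder: section is a regular 8-gon, circumradius r=2 (area = (8/2)·2.000²·sin(360°/8) = 11.31 mm²); the cube at (3, -2) is absent (z outside [1.5, 13]); the cube at (13, 9) is absent (z outside [5, 18.5]); the cube at (4, 4) (footprint 5.5×17.5) is included at this height (area 96.25 mm²); Merging all regions: the 2 present regions are separate (no shared area or edge), so areas and boundary lengths simply add and each stays a separate island — area = 107.56 mm²; (whole slice rotated 70° about Z — lengths, areas and connectivity unchanged). So its area = 107.56 mm². Layer 7 (z = 1.75): the r=2 cylinder contributes a regular 8-gon of circumradius 2 (area = (8/2)·2.000²·sin(360°/8) = 11.31 mm²); the cube at (3, -2) is present — its section is the full 25.5×13.5 rectangle (area 344.25 mm²); the cube at (13, 9) does not reach this height (z outside [5, 18.5]); the cube at (4, 4) is present — its section is the full 5.5×17.5 rectangle (area 96.25 mm²); Taking the union: the regions partially overlap — summed areas 451.81 mm² minus the doubly-counted overlap 41.25 mm² gives 410.56 mm² — area = 410.56 mm²; (rotated 70° about Z; rotation is an isometry so areas/perimeters/island counts are preserved). So its area = 410.56 mm². Layer 7 is larger (410.56 vs 107.56 mm²).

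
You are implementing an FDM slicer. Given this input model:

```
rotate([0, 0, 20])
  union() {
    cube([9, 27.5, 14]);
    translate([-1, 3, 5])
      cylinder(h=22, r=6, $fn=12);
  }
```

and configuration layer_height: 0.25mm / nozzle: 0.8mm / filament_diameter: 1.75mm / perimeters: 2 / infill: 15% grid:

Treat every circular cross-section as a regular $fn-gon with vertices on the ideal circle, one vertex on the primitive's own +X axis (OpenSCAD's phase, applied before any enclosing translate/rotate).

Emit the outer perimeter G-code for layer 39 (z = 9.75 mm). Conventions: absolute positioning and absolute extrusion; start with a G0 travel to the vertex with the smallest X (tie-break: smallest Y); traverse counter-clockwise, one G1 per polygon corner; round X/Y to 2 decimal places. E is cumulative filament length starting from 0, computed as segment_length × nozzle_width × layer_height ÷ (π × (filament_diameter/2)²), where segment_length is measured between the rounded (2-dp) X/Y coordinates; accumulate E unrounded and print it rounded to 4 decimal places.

G0 X-9.41 Y25.84 Z9.75
G1 X-2.99 Y8.21 E1.5601
G1 X-4.02 Y8.12 E1.6461
G1 X-6.56 Y6.33 E1.9045
G1 X-7.87 Y3.52 E2.1623
G1 X-7.60 Y0.42 E2.4210
G1 X-5.82 Y-2.12 E2.6789
G1 X-3.01 Y-3.43 E2.9367
G1 X0.09 Y-3.16 E3.1954
G1 X2.63 Y-1.38 E3.4533
G1 X3.94 Y1.44 E3.7119
G1 X8.46 Y3.08 E4.1117
G1 X-0.95 Y28.92 E6.3983
G1 X-9.41 Y25.84 E7.1470

At z = 9.75 mm: the cube (footprint 9×27.5) is included at this height; the r=6 cylinder at (-1, 3) gives a regular 12-gon of circumradius 6 (constant along its height); Merging all regions: the regions partially overlap (shared area 34.93 mm²), so overlapping operands fuse into one piece — 1 connected region; (whole slice rotated 20° about Z — lengths, areas and connectivity unchanged). The outline is a single polygon with 13 vertices. Extrusion per mm of travel: 0.8 × 0.25 / (π × 0.875²) = 0.083150. Accumulating E over each segment gives final E = 7.1470.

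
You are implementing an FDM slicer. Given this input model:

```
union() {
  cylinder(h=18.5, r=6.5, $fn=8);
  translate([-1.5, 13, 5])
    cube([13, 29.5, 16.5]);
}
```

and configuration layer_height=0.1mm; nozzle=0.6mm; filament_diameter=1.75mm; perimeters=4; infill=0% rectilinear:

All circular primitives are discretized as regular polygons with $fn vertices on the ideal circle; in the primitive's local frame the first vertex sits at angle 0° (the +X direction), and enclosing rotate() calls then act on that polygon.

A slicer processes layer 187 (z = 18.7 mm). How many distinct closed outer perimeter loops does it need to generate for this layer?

1

At z = 18.7 mm: the cylinder does not reach this height (z outside [0, 18.5]); the cube at (-1.5, 13) is present — its section is the full 13×29.5 rectangle; Combining (union): only the 13×29.5 cube at (-1.5, 13) is present, so the union is just that shape — 1 connected region. The result has 1 disconnected region.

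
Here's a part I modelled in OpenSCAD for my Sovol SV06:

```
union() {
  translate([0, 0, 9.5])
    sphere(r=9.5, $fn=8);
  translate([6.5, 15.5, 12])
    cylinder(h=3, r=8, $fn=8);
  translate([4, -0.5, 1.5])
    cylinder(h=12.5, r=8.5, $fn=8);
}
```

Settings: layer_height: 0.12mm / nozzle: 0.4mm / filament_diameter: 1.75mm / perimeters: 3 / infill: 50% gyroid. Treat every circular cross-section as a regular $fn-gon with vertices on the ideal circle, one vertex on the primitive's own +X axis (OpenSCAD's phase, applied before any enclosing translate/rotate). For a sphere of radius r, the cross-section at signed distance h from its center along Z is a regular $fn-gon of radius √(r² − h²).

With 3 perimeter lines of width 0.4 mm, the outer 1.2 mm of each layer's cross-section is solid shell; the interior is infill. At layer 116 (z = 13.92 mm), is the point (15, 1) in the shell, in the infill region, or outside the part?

outside

At z = 13.92 mm: the r=9.5 sphere slices to a regular 8-gon of circumradius 8.409 (√(r²−h²) with h=4.42 from center); the r=8 cylinder at (6.5, 15.5) contributes a regular 8-gon of circumradius 8; the r=8.5 cylinder at (4, -0.5) gives a regular 8-gon of circumradius 8.5 (constant along its height); Combining (union): the regions partially overlap (shared area 137.55 mm²), so overlapping operands fuse into one piece — 2 connected regions. Overall, the cross-section has 2 separate islands. The nearest boundary edge runs (10.01, 5.51)→(12.50, -0.50); distance from the point to it = 2.88 mm. The point is not inside any of the regions above, so it lies outside the cross-section (2.88 mm from the nearest boundary).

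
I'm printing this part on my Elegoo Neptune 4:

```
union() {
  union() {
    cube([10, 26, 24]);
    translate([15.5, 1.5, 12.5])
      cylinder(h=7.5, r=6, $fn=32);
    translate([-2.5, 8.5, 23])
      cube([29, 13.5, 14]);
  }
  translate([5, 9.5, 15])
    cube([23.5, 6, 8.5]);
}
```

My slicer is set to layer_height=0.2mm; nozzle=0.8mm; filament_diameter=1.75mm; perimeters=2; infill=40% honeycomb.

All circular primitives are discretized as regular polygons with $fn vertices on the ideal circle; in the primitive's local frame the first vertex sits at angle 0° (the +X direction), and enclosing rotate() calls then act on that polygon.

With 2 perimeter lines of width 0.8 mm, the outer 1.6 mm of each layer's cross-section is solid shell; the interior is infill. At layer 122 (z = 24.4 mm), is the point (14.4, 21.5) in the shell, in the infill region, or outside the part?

shell

At z = 24.4 mm: the cube is not intersected at this z (z outside [0, 24]); the cylinder at (15.5, 1.5) is not intersected at this z (z outside [12.5, 20]); the cube at (-2.5, 8.5) is present — its section is the full 29×13.5 rectangle; Taking the union: only the 29×13.5 cube at (-2.5, 8.5) is present, so the union is just that shape — 1 connected region; the cube at (5, 9.5) is absent (z outside [15, 23.5]); Combining (union): only that combined region is present, so the union is just that shape — 1 connected region. Overall, the cross-section is a single solid region. The nearest boundary edge runs (26.50, 22.00)→(-2.50, 22.00); distance from the point to it = 0.50 mm. The point is inside the cross-section, 0.50 mm from the nearest boundary — within the 1.6 mm shell band (2 × 0.8).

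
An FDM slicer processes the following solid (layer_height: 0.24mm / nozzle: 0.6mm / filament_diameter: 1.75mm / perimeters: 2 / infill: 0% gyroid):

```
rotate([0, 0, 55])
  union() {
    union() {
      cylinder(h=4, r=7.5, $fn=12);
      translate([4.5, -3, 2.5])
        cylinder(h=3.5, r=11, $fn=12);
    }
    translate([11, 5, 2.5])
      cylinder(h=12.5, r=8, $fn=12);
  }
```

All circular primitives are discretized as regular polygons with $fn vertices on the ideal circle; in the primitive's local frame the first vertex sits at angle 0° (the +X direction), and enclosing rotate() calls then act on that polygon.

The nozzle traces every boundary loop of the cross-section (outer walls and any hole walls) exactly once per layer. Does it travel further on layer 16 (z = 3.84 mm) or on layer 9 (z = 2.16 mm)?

layer 16 (z = 3.84 mm)

Layer 16 (z = 3.84): the cylinder: section is a regular 12-gon, circumradius r=7.5 (perimeter = 2·12·7.500·sin(180°/12) = 46.59 mm); the r=11 cylinder at (4.5, -3) contributes a regular 12-gon of circumradius 11 (perimeter = 2·12·11.000·sin(180°/12) = 68.33 mm); Merging all regions: the regions partially overlap (shared area 148.59 mm²), so the edge portions inside another operand are dropped and the merged outline is re-measured after clipping — boundary = 70.76 mm; the r=8 cylinder at (11, 5) gives a regular 12-gon of circumradius 8 (constant along its height) (perimeter = 2·12·8.000·sin(180°/12) = 49.69 mm); Merging all regions: the regions partially overlap (shared area 87.43 mm²), so the edge portions inside another operand are dropped and the merged outline is re-measured after clipping — boundary = 84.18 mm; (whole slice rotated 55° about Z — lengths, areas and connectivity unchanged). So its perimeter = 84.18 mm. Layer 9 (z = 2.16): the r=7.5 cylinder gives a regular 12-gon of circumradius 7.5 (constant along its height) (perimeter = 2·12·7.500·sin(180°/12) = 46.59 mm); the cylinder at (4.5, -3) is absent (z outside [2.5, 6]); Merging all regions: only the r=7.5 cylinder is present, so the union is just that shape — boundary = 46.59 mm; the cylinder at (11, 5) does not reach this height (z outside [2.5, 15]); Taking the union: only the result so far is present, so the union is just that shape — boundary = 46.59 mm; (rotated 55° about Z; rotation is an isometry so areas/perimeters/island counts are preserved). So its perimeter = 46.59 mm. Layer 16 is larger (84.18 vs 46.59 mm).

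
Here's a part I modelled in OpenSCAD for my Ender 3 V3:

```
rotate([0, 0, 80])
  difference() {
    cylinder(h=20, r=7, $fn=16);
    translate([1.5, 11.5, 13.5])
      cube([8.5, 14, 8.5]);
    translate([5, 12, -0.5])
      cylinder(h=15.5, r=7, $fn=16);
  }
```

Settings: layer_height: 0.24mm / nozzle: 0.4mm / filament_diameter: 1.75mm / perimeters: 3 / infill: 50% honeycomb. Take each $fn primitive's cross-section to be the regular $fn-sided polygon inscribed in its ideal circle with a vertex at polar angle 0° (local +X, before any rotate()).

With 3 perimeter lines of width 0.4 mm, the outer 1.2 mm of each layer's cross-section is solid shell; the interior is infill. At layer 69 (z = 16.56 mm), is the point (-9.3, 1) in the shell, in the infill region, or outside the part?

outside

At z = 16.56 mm: the r=7 cylinder gives a regular 16-gon of circumradius 7 (constant along its height); the cube at (1.5, 11.5) is present — its section is the full 8.5×14 rectangle; the cylinder at (5, 12) does not reach this height (z outside [-0.5, 15]); Taking the first minus the rest: starting from the r=7 cylinder, the 8.5×14 cube at (1.5, 11.5) misses the remaining region (no effect) — 1 connected region; (rotated 80° about Z; rotation is an isometry so areas/perimeters/island counts are preserved). Overall, the cross-section is a single solid region. Undo the 80° rotation: the query point maps to (-0.630, 9.332) in the un-rotated model frame. The nearest boundary edge runs (-2.68, 6.47)→(0.00, 7.00); distance from the point to it = 2.41 mm. The point is not inside any of the regions above, so it lies outside the cross-section (2.41 mm from the nearest boundary).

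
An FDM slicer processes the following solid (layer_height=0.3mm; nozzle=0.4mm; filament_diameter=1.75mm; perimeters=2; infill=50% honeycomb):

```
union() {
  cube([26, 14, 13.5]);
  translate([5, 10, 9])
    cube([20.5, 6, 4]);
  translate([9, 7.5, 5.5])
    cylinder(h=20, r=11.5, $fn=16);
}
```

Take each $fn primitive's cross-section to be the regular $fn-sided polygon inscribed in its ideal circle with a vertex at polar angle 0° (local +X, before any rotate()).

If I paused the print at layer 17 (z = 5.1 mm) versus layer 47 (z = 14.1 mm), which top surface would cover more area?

Layer 17 (z = 5.1): the cube (footprint 26×14) is included at this height (area 364.00 mm²); the cube at (5, 10) is not intersected at this z (z outside [9, 13]); the cylinder at (9, 7.5) is not intersected at this z (z outside [5.5, 25.5]); Merging all regions: only the 26×14 cube is present, so the union is just that shape — area = 364.00 mm². So its area = 364.00 mm². Layer 47 (z = 14.1): the cube is not intersected at this z (z outside [0, 13.5]); the cube at (5, 10) is not intersected at this z (z outside [9, 13]); the cylinder at (9, 7.5): section is a regular 16-gon, circumradius r=11.5 (area = (16/2)·11.500²·sin(360°/16) = 404.88 mm²); Combining (union): only the r=11.5 cylinder at (9, 7.5) is present, so the union is just that shape — area = 404.88 mm². So its area = 404.88 mm². Layer 47 is larger (404.88 vs 364.00 mm²).

layer 47 (z = 14.1 mm)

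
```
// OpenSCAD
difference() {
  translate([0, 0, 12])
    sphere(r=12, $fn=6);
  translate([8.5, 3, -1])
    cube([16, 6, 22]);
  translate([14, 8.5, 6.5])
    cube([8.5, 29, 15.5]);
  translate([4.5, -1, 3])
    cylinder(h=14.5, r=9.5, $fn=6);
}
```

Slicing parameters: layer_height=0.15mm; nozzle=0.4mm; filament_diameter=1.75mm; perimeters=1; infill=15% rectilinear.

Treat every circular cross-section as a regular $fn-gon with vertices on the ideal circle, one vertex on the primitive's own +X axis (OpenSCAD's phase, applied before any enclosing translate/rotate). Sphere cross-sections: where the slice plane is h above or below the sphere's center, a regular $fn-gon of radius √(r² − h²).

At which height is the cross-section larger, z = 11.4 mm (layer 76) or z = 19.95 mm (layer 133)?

layer 133 (z = 19.95 mm)

Layer 76 (z = 11.4): the r=12 sphere slices to a regular 6-gon of circumradius 11.985 (√(r²−h²) with h=0.6 from center) (area = (6/2)·11.985²·sin(360°/6) = 373.19 mm²); the 16×6 cube at (8.5, 3) contributes its full rectangle (area 96.00 mm²); the 8.5×29 cube at (14, 8.5) contributes its full rectangle (area 246.50 mm²); the r=9.5 cylinder at (4.5, -1) gives a regular 6-gon of circumradius 9.5 (constant along its height) (area = (6/2)·9.500²·sin(360°/6) = 234.48 mm²); After the difference (first − rest): starting from the r=12 sphere (373.19 mm²), the 16×6 cube at (8.5, 3) partially overlaps it — only the 2.66 mm² overlap (of its 96.00 mm²) is removed, clipping the outline; the 8.5×29 cube at (14, 8.5) misses the remaining region (no effect); the r=9.5 cylinder at (4.5, -1) partially overlaps it — only the 198.08 mm² overlap (of its 234.48 mm²) is removed, clipping the outline — area = 172.44 mm². So its area = 172.44 mm². Layer 133 (z = 19.95): the r=12 sphere contributes a regular 6-gon of circumradius √(12²−7.95²) = 8.989 (area = (6/2)·8.989²·sin(360°/6) = 209.92 mm²); the 16×6 cube at (8.5, 3) contributes its full rectangle (area 96.00 mm²); the 8.5×29 cube at (14, 8.5) contributes its full rectangle (area 246.50 mm²); the cylinder at (4.5, -1) is not intersected at this z (z outside [3, 17.5]); Taking the first minus the rest: starting from the r=12 sphere (209.92 mm²), the 16×6 cube at (8.5, 3) misses the remaining region (no effect); the 8.5×29 cube at (14, 8.5) misses the remaining region (no effect) — area = 209.92 mm². So its area = 209.92 mm². Layer 133 is larger (209.92 vs 172.44 mm²).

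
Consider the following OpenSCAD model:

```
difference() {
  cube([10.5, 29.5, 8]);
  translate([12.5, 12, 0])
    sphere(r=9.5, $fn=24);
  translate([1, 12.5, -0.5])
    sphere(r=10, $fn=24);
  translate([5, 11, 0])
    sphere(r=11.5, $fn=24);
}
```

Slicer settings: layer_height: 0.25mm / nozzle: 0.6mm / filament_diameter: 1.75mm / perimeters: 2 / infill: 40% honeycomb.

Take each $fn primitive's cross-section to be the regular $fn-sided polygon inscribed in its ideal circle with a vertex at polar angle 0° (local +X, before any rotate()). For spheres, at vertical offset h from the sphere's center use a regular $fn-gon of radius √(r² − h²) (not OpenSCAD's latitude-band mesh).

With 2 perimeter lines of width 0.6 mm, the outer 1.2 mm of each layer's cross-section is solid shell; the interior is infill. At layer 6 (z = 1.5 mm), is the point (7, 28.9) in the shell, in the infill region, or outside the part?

shell

At z = 1.5 mm: the cube (footprint 10.5×29.5) is included at this height; the r=9.5 sphere at (12.5, 12) slices to a regular 24-gon of circumradius 9.381 (√(r²−h²) with h=1.5 from center); the sphere at (1, 12.5): section is a regular 24-gon, circumradius = √(r²−h²) = √(10²−2²) = 9.798; the r=11.5 sphere at (5, 11) contributes a regular 24-gon of circumradius √(11.5²−1.5²) = 11.402; After the difference (first − rest): starting from the 10.5×29.5 cube, the r=9.5 sphere at (12.5, 12) partially overlaps it — only the 99.66 mm² overlap (of its 273.31 mm²) is removed, clipping the outline; the r=10 sphere at (1, 12.5) partially overlaps it — only the 88.31 mm² overlap (of its 298.16 mm²) is removed, clipping the outline; the r=11.5 sphere at (5, 11) partially overlaps it — only the 41.33 mm² overlap (of its 403.76 mm²) is removed, clipping the outline — 3 connected regions. Overall, the cross-section has 3 separate islands. The nearest boundary edge runs (0.00, 29.50)→(10.50, 29.50); distance from the point to it = 0.60 mm. (Shell/infill is judged within the island containing the point — the largest one.) The point is inside the cross-section, 0.60 mm from the nearest boundary — within the 1.2 mm shell band (2 × 0.6).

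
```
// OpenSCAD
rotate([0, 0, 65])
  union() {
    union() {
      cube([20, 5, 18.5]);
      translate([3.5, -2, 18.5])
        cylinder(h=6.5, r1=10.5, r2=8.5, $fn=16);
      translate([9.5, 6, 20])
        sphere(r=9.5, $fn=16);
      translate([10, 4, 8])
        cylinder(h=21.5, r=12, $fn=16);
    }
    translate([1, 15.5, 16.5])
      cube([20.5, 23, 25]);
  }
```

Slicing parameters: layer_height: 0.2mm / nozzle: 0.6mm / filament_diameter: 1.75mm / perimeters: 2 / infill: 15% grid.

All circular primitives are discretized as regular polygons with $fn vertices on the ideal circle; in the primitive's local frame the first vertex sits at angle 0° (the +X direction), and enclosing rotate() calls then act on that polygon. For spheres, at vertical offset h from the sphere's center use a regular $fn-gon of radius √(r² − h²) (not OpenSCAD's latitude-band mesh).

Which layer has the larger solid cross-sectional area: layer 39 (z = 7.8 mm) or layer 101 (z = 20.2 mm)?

Layer 39 (z = 7.8): the cube is present — its section is the full 20×5 rectangle (area 100.00 mm²); the cone at (3.5, -2) is absent (z outside [18.5, 25]); the sphere at (9.5, 6) does not reach this height (|z−center|=12.200 > r=9.5); the cylinder at (10, 4) does not reach this height (z outside [8, 29.5]); Merging all regions: only the 20×5 cube is present, so the union is just that shape — area = 100.00 mm²; the cube at (1, 15.5) is absent (z outside [16.5, 41.5]); Combining (union): only that combined region is present, so the union is just that shape — area = 100.00 mm²; (whole slice rotated 65° about Z — lengths, areas and connectivity unchanged). So its area = 100.00 mm². Layer 101 (z = 20.2): the cube is absent (z outside [0, 18.5]); the cone at (3.5, -2) (r1=10.5→r2=8.5) has section circumradius 9.977 here — a regular 16-gon (area = (16/2)·9.977²·sin(360°/16) = 304.74 mm²); the sphere at (9.5, 6): section is a regular 16-gon, circumradius = √(r²−h²) = √(9.5²−0.2²) = 9.498 (area = (16/2)·9.498²·sin(360°/16) = 276.17 mm²); the r=12 cylinder at (10, 4) gives a regular 16-gon of circumradius 12 (constant along its height) (area = (16/2)·12.000²·sin(360°/16) = 440.85 mm²); Combining (union): the regions partially overlap — summed areas 1021.76 mm² minus the doubly-counted overlap 457.25 mm² gives 564.51 mm² — area = 564.51 mm²; the 20.5×23 cube at (1, 15.5) contributes its full rectangle (area 471.50 mm²); Combining (union): the regions partially overlap — summed areas 1036.01 mm² minus the doubly-counted overlap 1.26 mm² gives 1034.75 mm² — area = 1034.75 mm²; (rotated 65° about Z; rotation is an isometry so areas/perimeters/island counts are preserved). So its area = 1034.75 mm². Layer 101 is larger (1034.75 vs 100.00 mm²).

layer 101 (z = 20.2 mm)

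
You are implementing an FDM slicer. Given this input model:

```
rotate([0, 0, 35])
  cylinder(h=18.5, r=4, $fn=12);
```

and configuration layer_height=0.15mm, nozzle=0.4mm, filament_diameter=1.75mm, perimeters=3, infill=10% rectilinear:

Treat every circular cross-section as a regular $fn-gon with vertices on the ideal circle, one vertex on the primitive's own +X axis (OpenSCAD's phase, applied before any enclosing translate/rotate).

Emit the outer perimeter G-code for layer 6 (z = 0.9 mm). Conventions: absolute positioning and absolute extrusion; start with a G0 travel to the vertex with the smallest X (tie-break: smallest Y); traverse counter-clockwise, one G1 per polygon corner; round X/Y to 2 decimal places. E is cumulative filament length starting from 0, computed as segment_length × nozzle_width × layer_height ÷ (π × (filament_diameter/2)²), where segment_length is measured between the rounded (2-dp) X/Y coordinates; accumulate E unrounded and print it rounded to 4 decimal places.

G0 X-3.98 Y-0.35 Z0.90
G1 X-3.28 Y-2.29 E0.0514
G1 X-1.69 Y-3.63 E0.1033
G1 X0.35 Y-3.98 E0.1549
G1 X2.29 Y-3.28 E0.2064
G1 X3.63 Y-1.69 E0.2583
G1 X3.98 Y0.35 E0.3099
G1 X3.28 Y2.29 E0.3613
G1 X1.69 Y3.63 E0.4132
G1 X-0.35 Y3.98 E0.4648
G1 X-2.29 Y3.28 E0.5163
G1 X-3.63 Y1.69 E0.5682
G1 X-3.98 Y-0.35 E0.6198

At z = 0.9 mm: the cylinder: section is a regular 12-gon, circumradius r=4; (whole slice rotated 35° about Z — lengths, areas and connectivity unchanged). The outline is a single polygon with 12 vertices. Extrusion per mm of travel: 0.4 × 0.15 / (π × 0.875²) = 0.024945. Accumulating E over each segment gives final E = 0.6198.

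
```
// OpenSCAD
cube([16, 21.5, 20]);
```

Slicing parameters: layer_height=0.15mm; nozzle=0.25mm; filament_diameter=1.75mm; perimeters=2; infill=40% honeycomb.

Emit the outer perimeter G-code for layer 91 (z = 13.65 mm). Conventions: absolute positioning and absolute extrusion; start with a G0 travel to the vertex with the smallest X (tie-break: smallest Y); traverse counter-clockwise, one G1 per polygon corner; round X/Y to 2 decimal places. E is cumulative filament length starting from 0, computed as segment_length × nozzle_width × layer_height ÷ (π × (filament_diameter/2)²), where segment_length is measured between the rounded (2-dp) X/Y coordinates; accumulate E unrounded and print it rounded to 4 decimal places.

At z = 13.65 mm: the cube is present — its section is the full 16×21.5 rectangle. The outline is a single polygon with 4 vertices. Extrusion per mm of travel: 0.25 × 0.15 / (π × 0.875²) = 0.015591. Accumulating E over each segment gives final E = 1.1693.

G0 X0.00 Y0.00 Z13.65
G1 X16.00 Y0.00 E0.2495
G1 X16.00 Y21.50 E0.5847
G1 X0.00 Y21.50 E0.8341
G1 X0.00 Y0.00 E1.1693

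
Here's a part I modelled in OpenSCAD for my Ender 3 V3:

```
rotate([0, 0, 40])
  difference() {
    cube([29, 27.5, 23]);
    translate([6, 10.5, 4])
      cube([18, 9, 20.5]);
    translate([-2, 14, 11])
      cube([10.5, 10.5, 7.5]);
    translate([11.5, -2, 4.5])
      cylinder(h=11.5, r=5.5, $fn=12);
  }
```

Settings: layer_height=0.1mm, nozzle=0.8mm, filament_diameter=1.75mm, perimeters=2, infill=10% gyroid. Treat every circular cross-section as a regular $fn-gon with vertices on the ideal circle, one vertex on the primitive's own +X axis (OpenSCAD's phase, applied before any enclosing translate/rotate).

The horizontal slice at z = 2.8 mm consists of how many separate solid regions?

1

At z = 2.8 mm: the cube is present — its section is the full 29×27.5 rectangle; the cube at (6, 10.5) does not reach this height (z outside [4, 24.5]); the cube at (-2, 14) is not intersected at this z (z outside [11, 18.5]); the cylinder at (11.5, -2) does not reach this height (z outside [4.5, 16]); After the difference (first − rest): none of the subtracted shapes is present at this height, so the 29×27.5 cube is unchanged — 1 connected region; (whole slice rotated 40° about Z — lengths, areas and connectivity unchanged). The result has 1 disconnected region.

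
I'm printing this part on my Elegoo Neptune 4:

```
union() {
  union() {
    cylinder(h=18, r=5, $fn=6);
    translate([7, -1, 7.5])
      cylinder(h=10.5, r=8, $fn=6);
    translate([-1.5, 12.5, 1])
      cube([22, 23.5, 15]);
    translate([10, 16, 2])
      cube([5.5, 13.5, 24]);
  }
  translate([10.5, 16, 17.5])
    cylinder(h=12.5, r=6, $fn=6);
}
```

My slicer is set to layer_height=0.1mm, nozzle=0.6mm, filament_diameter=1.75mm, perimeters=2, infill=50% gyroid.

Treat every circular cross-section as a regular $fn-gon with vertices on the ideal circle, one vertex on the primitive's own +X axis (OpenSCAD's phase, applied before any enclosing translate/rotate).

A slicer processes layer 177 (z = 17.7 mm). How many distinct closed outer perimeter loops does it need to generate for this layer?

At z = 17.7 mm: the r=5 cylinder gives a regular 6-gon of circumradius 5 (constant along its height); the cylinder at (7, -1): section is a regular 6-gon, circumradius r=8; the cube at (-1.5, 12.5) is not intersected at this z (z outside [1, 16]); the cube at (10, 16) (footprint 5.5×13.5) is included at this height; Merging all regions: the regions partially overlap (shared area 29.73 mm²), so overlapping operands fuse into one piece — 2 connected regions; the r=6 cylinder at (10.5, 16) contributes a regular 6-gon of circumradius 6; Taking the union: the regions partially overlap (shared area 25.11 mm²), so overlapping operands fuse into one piece — 2 connected regions. The result has 2 disconnected regions.

2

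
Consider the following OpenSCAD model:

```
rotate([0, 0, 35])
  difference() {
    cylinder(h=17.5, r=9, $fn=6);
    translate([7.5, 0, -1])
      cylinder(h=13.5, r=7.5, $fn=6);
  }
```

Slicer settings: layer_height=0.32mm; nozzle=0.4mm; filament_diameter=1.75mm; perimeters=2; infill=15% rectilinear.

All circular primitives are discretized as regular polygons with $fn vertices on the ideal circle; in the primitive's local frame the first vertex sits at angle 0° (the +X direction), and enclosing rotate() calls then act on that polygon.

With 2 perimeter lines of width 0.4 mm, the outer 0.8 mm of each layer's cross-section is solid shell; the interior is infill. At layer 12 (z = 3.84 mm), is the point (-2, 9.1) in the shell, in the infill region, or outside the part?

At z = 3.84 mm: the cylinder: section is a regular 6-gon, circumradius r=9; the cylinder at (7.5, 0): section is a regular 6-gon, circumradius r=7.5; Subtracting the remaining from the first: starting from the r=9 cylinder, the r=7.5 cylinder at (7.5, 0) partially overlaps it — only the 68.20 mm² overlap (of its 146.14 mm²) is removed, clipping the outline — 1 connected region; (whole slice rotated 35° about Z — lengths, areas and connectivity unchanged). Overall, the cross-section is a single solid region. Undo the 35° rotation: the query point maps to (3.581, 8.601) in the un-rotated model frame. The nearest boundary edge runs (-4.50, 7.79)→(4.50, 7.79); distance from the point to it = 0.81 mm. The point is not inside any of the regions above, so it lies outside the cross-section (0.81 mm from the nearest boundary).

outside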